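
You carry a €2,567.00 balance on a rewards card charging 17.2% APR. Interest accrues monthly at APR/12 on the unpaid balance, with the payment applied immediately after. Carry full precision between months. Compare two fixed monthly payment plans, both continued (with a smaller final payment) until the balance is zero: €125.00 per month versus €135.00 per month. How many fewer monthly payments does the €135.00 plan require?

2 fewer payments

Monthly rate r = 17.2%/12 = 1.43333% = 0.0143333.
At €125.00/mo: n = ⌈−ln(1 − rB₀/P)/ln(1+r)⌉ = 25 payments (last €62.38); total interest = total paid − €2,567.00 = €495.38.
At €135.00/mo: 23 payments (last €48.69); total interest €451.69.
Payments saved = 25 − 23 = 2.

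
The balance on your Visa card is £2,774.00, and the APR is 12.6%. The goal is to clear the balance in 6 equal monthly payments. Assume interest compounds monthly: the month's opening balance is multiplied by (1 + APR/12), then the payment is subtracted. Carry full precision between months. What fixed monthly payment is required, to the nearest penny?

£479.47

Monthly rate r = 12.6%/12 = 1.05% = 0.0105.
Level-payment amortization: P = B₀·r / (1 − (1+r)^(−n)) = 2774.00·0.0105 / (1 − 1.0105^(−6)).
Denominator 1 − (1+r)^(−6) = 0.060748077.
P = 29.127 / 0.060748077 ≈ 479.47.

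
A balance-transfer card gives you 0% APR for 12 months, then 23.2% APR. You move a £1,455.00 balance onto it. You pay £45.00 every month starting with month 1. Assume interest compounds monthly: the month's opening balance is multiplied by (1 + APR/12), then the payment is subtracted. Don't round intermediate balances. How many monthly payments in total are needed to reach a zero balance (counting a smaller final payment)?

Promo months 1–12 at r₀ = 0%/12 = 0; months 13+ at r₁ = 23.2%/12 = 0.0193333.
After month 12 (no interest yet): B = £1,455.00 − 12·£45.00 = £915.00.
Then at r₁ with £45.00/mo: n₂ = −ln(1 − r₁·B/P)/ln(1+r₁) ≈ 26.08 → 27 more payments.

39 months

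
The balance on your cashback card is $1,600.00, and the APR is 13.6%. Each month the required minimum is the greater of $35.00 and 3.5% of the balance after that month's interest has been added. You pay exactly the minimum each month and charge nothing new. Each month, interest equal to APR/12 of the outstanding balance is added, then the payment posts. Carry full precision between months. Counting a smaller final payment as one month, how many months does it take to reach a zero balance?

55 months

Monthly rate r = 13.6%/12 = 1.13333% = 0.0113333.
While 3.5% of the post-interest balance exceeds $35.00, each month B ← (B·(1+r))·(1 − 0.035), i.e. B shrinks by the factor (1+r)·0.965 = 0.97594.
This holds for months 1–20. Entering month 21 the balance is $983.00; 3.5% of the post-interest balance is now below $35.00, so the flat $35.00 minimum applies from here.
From month 21 a fixed $35.00 at rate r clears $983.00 in 35 more payments. Total: 20 + 35 = 55 months.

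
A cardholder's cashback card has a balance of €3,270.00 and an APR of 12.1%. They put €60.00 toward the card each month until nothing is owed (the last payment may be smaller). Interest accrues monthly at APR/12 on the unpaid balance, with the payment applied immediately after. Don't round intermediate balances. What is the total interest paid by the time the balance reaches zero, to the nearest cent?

Monthly rate r = 12.1%/12 = 1.00833% = 0.0100833.
Payoff takes n = ⌈−ln(1 − rB₀/P)/ln(1+r)⌉ = ⌈79.488⌉ = 80 payments; the last is €29.35.
Total paid = 79·€60.00 + €29.35 = €4,769.35.
Total interest = total paid − principal = €4,769.35 − €3,270.00 = €1,499.35.

€1,499.35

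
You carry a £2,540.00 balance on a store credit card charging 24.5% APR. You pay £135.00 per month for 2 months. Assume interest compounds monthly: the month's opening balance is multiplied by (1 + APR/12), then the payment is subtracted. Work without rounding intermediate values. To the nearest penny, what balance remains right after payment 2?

£2,372.02

Monthly rate r = 24.5%/12 = 2.04167% = 0.0204167.
Each month: B ← B·(1+r) − £135.00.
Month 1: interest £51.86; balance after payment £2,456.86.
Month 2: interest £50.16; balance after payment £2,372.02.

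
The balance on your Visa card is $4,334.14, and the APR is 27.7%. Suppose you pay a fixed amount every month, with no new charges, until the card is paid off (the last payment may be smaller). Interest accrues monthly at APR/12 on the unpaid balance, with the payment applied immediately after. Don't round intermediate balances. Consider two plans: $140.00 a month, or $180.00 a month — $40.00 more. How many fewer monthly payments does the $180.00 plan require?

Monthly rate r = 27.7%/12 = 2.30833% = 0.0230833.
At $140.00/mo: n = ⌈−ln(1 − rB₀/P)/ln(1+r)⌉ = 55 payments (last $132.55); total interest = total paid − $4,334.14 = $3,358.41.
At $180.00/mo: 36 payments (last $101.29); total interest $2,067.15.
Payments saved = 55 − 36 = 19.

19 fewer payments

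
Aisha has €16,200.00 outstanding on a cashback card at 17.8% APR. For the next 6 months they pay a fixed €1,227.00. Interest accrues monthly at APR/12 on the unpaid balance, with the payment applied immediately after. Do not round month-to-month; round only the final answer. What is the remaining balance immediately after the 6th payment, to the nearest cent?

€10,055.87

Monthly rate r = 17.8%/12 = 1.48333% = 0.0148333.
Each month: B ← B·(1+r) − €1,227.00.
Month 1: interest €240.30; balance after payment €15,213.30.
Month 2: interest €225.66; balance after payment €14,211.96.
Month 3: interest €210.81; balance after payment €13,195.77.
Month 4: interest €195.74; balance after payment €12,164.51.
Month 5: interest €180.44; balance after payment €11,117.95.
Month 6: interest €164.92; balance after payment €10,055.87.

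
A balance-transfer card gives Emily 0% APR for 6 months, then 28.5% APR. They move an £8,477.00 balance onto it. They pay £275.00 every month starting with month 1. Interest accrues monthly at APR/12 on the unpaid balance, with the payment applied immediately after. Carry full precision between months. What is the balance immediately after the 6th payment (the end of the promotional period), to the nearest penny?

Promo months 1–6 at r₀ = 0%/12 = 0; months 7+ at r₁ = 28.5%/12 = 0.02375.
After month 6 (no interest yet): B = £8,477.00 − 6·£275.00 = £6,827.00.

£6,827.00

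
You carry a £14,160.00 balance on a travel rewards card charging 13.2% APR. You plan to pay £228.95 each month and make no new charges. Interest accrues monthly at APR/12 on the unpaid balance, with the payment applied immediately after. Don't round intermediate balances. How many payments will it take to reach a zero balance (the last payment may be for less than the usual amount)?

Monthly rate r = 13.2%/12 = 1.1% = 0.011.
Recurrence: B ← B·(1+r) − £228.95.
Month 1: interest £155.76; balance after payment £14,086.81.
Month 2: interest £154.95; balance after payment £14,012.81.
Closed form: n = −ln(1 − rB₀/P)/ln(1+r) = −ln(0.31968)/ln(1.011) ≈ 104.246, so the balance reaches zero during payment 105.

105 payments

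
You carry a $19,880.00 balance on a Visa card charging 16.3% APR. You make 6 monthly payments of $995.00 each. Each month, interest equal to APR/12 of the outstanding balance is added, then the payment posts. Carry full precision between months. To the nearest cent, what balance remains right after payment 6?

Monthly rate r = 16.3%/12 = 1.35833% = 0.0135833.
Each month: B ← B·(1+r) − $995.00.
Month 1: interest $270.04; balance after payment $19,155.04.
Month 2: interest $260.19; balance after payment $18,420.23.
Month 3: interest $250.21; balance after payment $17,675.43.
Month 4: interest $240.09; balance after payment $16,920.53.
Month 5: interest $229.84; balance after payment $16,155.36.
Month 6: interest $219.44; balance after payment $15,379.81.

$15,379.81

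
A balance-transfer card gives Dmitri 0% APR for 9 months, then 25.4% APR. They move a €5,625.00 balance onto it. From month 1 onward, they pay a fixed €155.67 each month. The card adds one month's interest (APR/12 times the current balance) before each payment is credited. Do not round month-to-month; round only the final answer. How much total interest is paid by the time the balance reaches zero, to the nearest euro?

€2,124

Promo months 1–9 at r₀ = 0%/12 = 0; months 10+ at r₁ = 25.4%/12 = 0.0211667.
After month 9 (no interest yet): B = €5,625.00 − 9·€155.67 = €4,223.97.
Then at r₁ with €155.67/mo: n₂ = −ln(1 − r₁·B/P)/ln(1+r₁) ≈ 40.78 → 41 more payments.
Total paid = 49·€155.67 + €121.29 = €7,749.12; interest = €7,749.12 − €5,625.00 = €2,124.12.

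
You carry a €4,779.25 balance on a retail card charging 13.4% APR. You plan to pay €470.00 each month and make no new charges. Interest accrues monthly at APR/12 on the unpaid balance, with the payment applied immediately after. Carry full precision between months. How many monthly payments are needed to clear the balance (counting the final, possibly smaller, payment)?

11 payments

Monthly rate r = 13.4%/12 = 1.11667% = 0.0111667.
Recurrence: B ← B·(1+r) − €470.00.
Month 1: interest €53.37; balance after payment €4,362.62.
Month 2: interest €48.72; balance after payment €3,941.33.
Closed form: n = −ln(1 − rB₀/P)/ln(1+r) = −ln(0.88645)/ln(1.01117) ≈ 10.854, so the balance reaches zero during payment 11.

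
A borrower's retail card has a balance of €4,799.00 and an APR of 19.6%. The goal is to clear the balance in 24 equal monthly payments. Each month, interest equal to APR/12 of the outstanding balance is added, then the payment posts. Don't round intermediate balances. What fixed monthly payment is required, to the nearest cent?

Monthly rate r = 19.6%/12 = 1.63333% = 0.0163333.
Level-payment amortization: P = B₀·r / (1 − (1+r)^(−n)) = 4799.00·0.0163333 / (1 − 1.01633^(−24)).
Denominator 1 − (1+r)^(−24) = 0.322152609.
P = 78.3837 / 0.322152609 ≈ 243.31.

€243.31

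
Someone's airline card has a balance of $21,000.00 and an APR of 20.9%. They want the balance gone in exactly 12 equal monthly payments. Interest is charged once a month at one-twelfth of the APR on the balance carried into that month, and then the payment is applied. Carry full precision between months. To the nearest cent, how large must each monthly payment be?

$1,954.38

Monthly rate r = 20.9%/12 = 1.74167% = 0.0174167.
Level-payment amortization: P = B₀·r / (1 − (1+r)^(−n)) = 21000.00·0.0174167 / (1 − 1.01742^(−12)).
Denominator 1 − (1+r)^(−12) = 0.187143603.
P = 365.75 / 0.187143603 ≈ 1954.38.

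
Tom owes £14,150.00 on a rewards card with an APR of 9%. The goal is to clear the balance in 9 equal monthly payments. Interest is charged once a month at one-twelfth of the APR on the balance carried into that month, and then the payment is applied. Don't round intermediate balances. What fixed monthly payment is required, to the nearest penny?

Monthly rate r = 9%/12 = 0.75% = 0.0075.
Level-payment amortization: P = B₀·r / (1 − (1+r)^(−n)) = 14150.00·0.0075 / (1 − 1.0075^(−9)).
Denominator 1 − (1+r)^(−9) = 0.0650368232.
P = 106.125 / 0.0650368232 ≈ 1631.77.

£1,631.77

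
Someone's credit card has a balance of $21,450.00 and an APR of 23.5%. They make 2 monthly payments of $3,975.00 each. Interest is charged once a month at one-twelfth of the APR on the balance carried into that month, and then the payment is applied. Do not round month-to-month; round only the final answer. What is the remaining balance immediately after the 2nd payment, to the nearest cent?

Monthly rate r = 23.5%/12 = 1.95833% = 0.0195833.
Each month: B ← B·(1+r) − $3,975.00.
Month 1: interest $420.06; balance after payment $17,895.06.
Month 2: interest $350.44; balance after payment $14,270.51.

$14,270.51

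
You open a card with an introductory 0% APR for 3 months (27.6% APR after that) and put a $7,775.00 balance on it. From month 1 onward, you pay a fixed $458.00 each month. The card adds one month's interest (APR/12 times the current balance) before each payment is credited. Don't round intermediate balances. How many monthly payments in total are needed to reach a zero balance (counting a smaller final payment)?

21 months

Promo months 1–3 at r₀ = 0%/12 = 0; months 4+ at r₁ = 27.6%/12 = 0.023.
After month 3 (no interest yet): B = $7,775.00 − 3·$458.00 = $6,401.00.
Then at r₁ with $458.00/mo: n₂ = −ln(1 − r₁·B/P)/ln(1+r₁) ≈ 17.05 → 18 more payments.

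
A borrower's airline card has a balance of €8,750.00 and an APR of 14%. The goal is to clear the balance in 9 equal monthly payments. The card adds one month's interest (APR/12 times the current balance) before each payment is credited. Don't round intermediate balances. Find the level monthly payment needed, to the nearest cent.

Monthly rate r = 14%/12 = 1.16667% = 0.0116667.
Level-payment amortization: P = B₀·r / (1 − (1+r)^(−n)) = 8750.00·0.0116667 / (1 − 1.01167^(−9)).
Denominator 1 − (1+r)^(−9) = 0.0991281142.
P = 102.083 / 0.0991281142 ≈ 1029.81.

€1,029.81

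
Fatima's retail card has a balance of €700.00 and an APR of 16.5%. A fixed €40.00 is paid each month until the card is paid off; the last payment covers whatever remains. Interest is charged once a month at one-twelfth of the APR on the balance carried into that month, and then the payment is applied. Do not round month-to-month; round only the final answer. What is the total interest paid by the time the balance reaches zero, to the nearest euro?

€106

Monthly rate r = 16.5%/12 = 1.375% = 0.01375.
Payoff takes n = ⌈−ln(1 − rB₀/P)/ln(1+r)⌉ = ⌈20.156⌉ = 21 payments; the last is €6.28.
Total paid = 20·€40.00 + €6.28 = €806.28.
Total interest = total paid − principal = €806.28 − €700.00 = €106.28.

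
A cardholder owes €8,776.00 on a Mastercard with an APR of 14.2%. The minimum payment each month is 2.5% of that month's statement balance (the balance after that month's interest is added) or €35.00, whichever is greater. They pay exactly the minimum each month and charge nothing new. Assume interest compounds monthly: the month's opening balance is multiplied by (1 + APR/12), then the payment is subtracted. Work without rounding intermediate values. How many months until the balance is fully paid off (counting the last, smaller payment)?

190 months

Monthly rate r = 14.2%/12 = 1.18333% = 0.0118333.
While 2.5% of the post-interest balance exceeds €35.00, each month B ← (B·(1+r))·(1 − 0.025), i.e. B shrinks by the factor (1+r)·0.975 = 0.98654.
This holds for months 1–137. Entering month 138 the balance is €1,370.44; 2.5% of the post-interest balance is now below €35.00, so the flat €35.00 minimum applies from here.
From month 138 a fixed €35.00 at rate r clears €1,370.44 in 53 more payments. Total: 137 + 53 = 190 months.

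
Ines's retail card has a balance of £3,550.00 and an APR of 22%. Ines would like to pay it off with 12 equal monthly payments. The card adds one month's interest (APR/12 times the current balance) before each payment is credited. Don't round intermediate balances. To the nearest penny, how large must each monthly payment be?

Monthly rate r = 22%/12 = 1.83333% = 0.0183333.
Level-payment amortization: P = B₀·r / (1 − (1+r)^(−n)) = 3550.00·0.0183333 / (1 − 1.01833^(−12)).
Denominator 1 − (1+r)^(−12) = 0.195880708.
P = 65.0833 / 0.195880708 ≈ 332.26.

£332.26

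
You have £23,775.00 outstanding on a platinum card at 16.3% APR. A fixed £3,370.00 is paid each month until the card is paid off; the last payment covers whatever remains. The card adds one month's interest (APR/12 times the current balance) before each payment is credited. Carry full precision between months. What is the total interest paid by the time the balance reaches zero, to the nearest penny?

£1,392.63

Monthly rate r = 16.3%/12 = 1.35833% = 0.0135833.
Payoff takes n = ⌈−ln(1 − rB₀/P)/ln(1+r)⌉ = ⌈7.466⌉ = 8 payments; the last is £1,577.63.
Total paid = 7·£3,370.00 + £1,577.63 = £25,167.63.
Total interest = total paid − principal = £25,167.63 − £23,775.00 = £1,392.63.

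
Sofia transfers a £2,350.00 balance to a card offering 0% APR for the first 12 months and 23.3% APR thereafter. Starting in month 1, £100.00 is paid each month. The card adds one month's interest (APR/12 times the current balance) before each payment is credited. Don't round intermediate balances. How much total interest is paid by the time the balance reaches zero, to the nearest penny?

Promo months 1–12 at r₀ = 0%/12 = 0; months 13+ at r₁ = 23.3%/12 = 0.0194167.
After month 12 (no interest yet): B = £2,350.00 − 12·£100.00 = £1,150.00.
Then at r₁ with £100.00/mo: n₂ = −ln(1 − r₁·B/P)/ln(1+r₁) ≈ 13.14 → 14 more payments.
Total paid = 25·£100.00 + £14.12 = £2,514.12; interest = £2,514.12 − £2,350.00 = £164.12.

£164.12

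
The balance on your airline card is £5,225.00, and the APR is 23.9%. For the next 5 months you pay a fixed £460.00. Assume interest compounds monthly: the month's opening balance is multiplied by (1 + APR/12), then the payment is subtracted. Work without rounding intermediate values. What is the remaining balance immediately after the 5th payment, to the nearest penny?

£3,373.01

Monthly rate r = 23.9%/12 = 1.99167% = 0.0199167.
Each month: B ← B·(1+r) − £460.00.
Month 1: interest £104.06; balance after payment £4,869.06.
Month 2: interest £96.98; balance after payment £4,506.04.
Month 3: interest £89.75; balance after payment £4,135.79.
Month 4: interest £82.37; balance after payment £3,758.16.
Month 5: interest £74.85; balance after payment £3,373.01.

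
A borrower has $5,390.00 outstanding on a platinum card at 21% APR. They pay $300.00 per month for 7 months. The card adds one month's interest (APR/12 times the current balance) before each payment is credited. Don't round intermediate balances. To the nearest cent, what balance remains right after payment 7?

Monthly rate r = 21%/12 = 1.75% = 0.0175.
Each month: B ← B·(1+r) − $300.00.
Month 1: interest $94.33; balance after payment $5,184.32.
Month 2: interest $90.73; balance after payment $4,975.05.
Month 3: interest $87.06; balance after payment $4,762.11.
Month 4: interest $83.34; balance after payment $4,545.45.
Month 5: interest $79.55; balance after payment $4,325.00.
Month 6: interest $75.69; balance after payment $4,100.68.
Month 7: interest $71.76; balance after payment $3,872.45.

$3,872.45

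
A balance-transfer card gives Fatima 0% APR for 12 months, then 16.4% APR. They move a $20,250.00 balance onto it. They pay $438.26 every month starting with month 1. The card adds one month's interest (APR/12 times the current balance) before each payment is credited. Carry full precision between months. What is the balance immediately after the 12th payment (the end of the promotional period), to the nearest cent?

$14,990.88

Promo months 1–12 at r₀ = 0%/12 = 0; months 13+ at r₁ = 16.4%/12 = 0.0136667.
After month 12 (no interest yet): B = $20,250.00 − 12·$438.26 = $14,990.88.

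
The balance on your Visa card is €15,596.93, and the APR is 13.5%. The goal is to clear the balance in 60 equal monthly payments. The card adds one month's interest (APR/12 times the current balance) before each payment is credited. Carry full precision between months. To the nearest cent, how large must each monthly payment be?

€358.88

Monthly rate r = 13.5%/12 = 1.125% = 0.01125.
Level-payment amortization: P = B₀·r / (1 − (1+r)^(−n)) = 15596.93·0.01125 / (1 − 1.01125^(−60)).
Denominator 1 − (1+r)^(−60) = 0.488921134.
P = 175.465 / 0.488921134 ≈ 358.88.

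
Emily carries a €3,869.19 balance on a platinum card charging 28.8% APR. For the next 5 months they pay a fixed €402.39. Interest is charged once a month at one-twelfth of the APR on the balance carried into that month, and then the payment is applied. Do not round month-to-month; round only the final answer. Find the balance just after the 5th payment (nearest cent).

€2,245.45

Monthly rate r = 28.8%/12 = 2.4% = 0.024.
Each month: B ← B·(1+r) − €402.39.
Month 1: interest €92.86; balance after payment €3,559.66.
Month 2: interest €85.43; balance after payment €3,242.70.
Month 3: interest €77.82; balance after payment €2,918.14.
Month 4: interest €70.04; balance after payment €2,585.78.
Month 5: interest €62.06; balance after payment €2,245.45.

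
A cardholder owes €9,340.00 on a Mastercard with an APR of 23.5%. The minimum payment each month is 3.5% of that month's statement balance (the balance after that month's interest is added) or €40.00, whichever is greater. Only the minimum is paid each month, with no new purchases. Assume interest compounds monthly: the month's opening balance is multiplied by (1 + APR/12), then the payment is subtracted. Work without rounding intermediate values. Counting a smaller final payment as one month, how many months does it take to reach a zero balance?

Monthly rate r = 23.5%/12 = 1.95833% = 0.0195833.
While 3.5% of the post-interest balance exceeds €40.00, each month B ← (B·(1+r))·(1 − 0.035), i.e. B shrinks by the factor (1+r)·0.965 = 0.9839.
This holds for months 1–131. Entering month 132 the balance is €1,113.79; 3.5% of the post-interest balance is now below €40.00, so the flat €40.00 minimum applies from here.
From month 132 a fixed €40.00 at rate r clears €1,113.79 in 41 more payments. Total: 131 + 41 = 172 months.

172 months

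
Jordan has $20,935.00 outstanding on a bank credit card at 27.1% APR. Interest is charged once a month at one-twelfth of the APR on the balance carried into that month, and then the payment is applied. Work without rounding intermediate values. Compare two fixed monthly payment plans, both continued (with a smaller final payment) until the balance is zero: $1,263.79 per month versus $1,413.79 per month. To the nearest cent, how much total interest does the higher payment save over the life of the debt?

Monthly rate r = 27.1%/12 = 2.25833% = 0.0225833.
At $1,263.79/mo: n = ⌈−ln(1 − rB₀/P)/ln(1+r)⌉ = 21 payments (last $1,240.74); total interest = total paid − $20,935.00 = $5,581.54.
At $1,413.79/mo: 19 payments (last $325.65); total interest $4,838.87.
Interest saved = $5,581.54 − $4,838.87 = $742.67.

$742.67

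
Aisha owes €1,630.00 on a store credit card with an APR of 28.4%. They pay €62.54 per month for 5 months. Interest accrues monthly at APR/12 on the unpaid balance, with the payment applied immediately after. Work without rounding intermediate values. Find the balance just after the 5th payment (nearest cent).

Monthly rate r = 28.4%/12 = 2.36667% = 0.0236667.
Each month: B ← B·(1+r) − €62.54.
Month 1: interest €38.58; balance after payment €1,606.04.
Month 2: interest €38.01; balance after payment €1,581.51.
Month 3: interest €37.43; balance after payment €1,556.40.
Month 4: interest €36.83; balance after payment €1,530.69.
Month 5: interest €36.23; balance after payment €1,504.38.

€1,504.38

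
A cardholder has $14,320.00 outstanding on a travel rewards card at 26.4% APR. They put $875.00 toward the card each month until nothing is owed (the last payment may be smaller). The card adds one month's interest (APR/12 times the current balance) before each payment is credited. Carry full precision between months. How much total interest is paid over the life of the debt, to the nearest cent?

Monthly rate r = 26.4%/12 = 2.2% = 0.022.
Payoff takes n = ⌈−ln(1 − rB₀/P)/ln(1+r)⌉ = ⌈20.511⌉ = 21 payments; the last is $449.85.
Total paid = 20·$875.00 + $449.85 = $17,949.85.
Total interest = total paid − principal = $17,949.85 − $14,320.00 = $3,629.85.

$3,629.85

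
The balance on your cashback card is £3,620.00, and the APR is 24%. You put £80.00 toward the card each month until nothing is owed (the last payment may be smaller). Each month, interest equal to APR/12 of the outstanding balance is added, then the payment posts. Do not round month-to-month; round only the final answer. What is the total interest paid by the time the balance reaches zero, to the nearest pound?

£5,889

Monthly rate r = 24%/12 = 2% = 0.02.
Payoff takes n = ⌈−ln(1 − rB₀/P)/ln(1+r)⌉ = ⌈118.867⌉ = 119 payments; the last is £69.45.
Total paid = 118·£80.00 + £69.45 = £9,509.45.
Total interest = total paid − principal = £9,509.45 − £3,620.00 = £5,889.45.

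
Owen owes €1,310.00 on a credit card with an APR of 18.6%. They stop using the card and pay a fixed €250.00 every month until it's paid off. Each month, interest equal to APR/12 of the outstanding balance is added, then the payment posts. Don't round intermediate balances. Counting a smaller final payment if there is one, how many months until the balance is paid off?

Monthly rate r = 18.6%/12 = 1.55% = 0.0155.
Recurrence: B ← B·(1+r) − €250.00.
Month 1: interest €20.31; balance after payment €1,080.31.
Month 2: interest €16.74; balance after payment €847.05.
Month 3: interest €13.13; balance after payment €610.18.
Month 4: interest €9.46; balance after payment €369.64.
Month 5: interest €5.73; balance after payment €125.37.
Month 6: interest €1.94; balance after payment €0.00.

6 months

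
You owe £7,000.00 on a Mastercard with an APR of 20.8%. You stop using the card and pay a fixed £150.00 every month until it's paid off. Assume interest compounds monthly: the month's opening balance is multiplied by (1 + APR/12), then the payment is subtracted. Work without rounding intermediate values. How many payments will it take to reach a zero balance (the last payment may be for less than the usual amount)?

Monthly rate r = 20.8%/12 = 1.73333% = 0.0173333.
Recurrence: B ← B·(1+r) − £150.00.
Month 1: interest £121.33; balance after payment £6,971.33.
Month 2: interest £120.84; balance after payment £6,942.17.
Closed form: n = −ln(1 − rB₀/P)/ln(1+r) = −ln(0.19111)/ln(1.01733) ≈ 96.300, so the balance reaches zero during payment 97.

97 payments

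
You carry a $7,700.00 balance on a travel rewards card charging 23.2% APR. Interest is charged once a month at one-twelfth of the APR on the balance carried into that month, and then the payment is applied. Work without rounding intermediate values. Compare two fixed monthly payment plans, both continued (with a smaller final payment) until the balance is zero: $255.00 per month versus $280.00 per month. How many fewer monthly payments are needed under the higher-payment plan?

6 fewer payments

Monthly rate r = 23.2%/12 = 1.93333% = 0.0193333.
At $255.00/mo: n = ⌈−ln(1 − rB₀/P)/ln(1+r)⌉ = 46 payments (last $198.45); total interest = total paid − $7,700.00 = $3,973.45.
At $280.00/mo: 40 payments (last $172.75); total interest $3,392.75.
Payments saved = 46 − 40 = 6.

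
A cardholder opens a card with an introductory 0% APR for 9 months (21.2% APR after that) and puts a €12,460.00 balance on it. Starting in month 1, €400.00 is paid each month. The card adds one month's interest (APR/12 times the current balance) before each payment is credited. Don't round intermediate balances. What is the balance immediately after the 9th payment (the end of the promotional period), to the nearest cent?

€8,860.00

Promo months 1–9 at r₀ = 0%/12 = 0; months 10+ at r₁ = 21.2%/12 = 0.0176667.
After month 9 (no interest yet): B = €12,460.00 − 9·€400.00 = €8,860.00.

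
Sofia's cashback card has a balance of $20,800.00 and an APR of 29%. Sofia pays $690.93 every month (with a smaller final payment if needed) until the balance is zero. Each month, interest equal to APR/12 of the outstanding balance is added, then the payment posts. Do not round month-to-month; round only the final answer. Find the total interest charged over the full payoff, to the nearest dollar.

Monthly rate r = 29%/12 = 2.41667% = 0.0241667.
Payoff takes n = ⌈−ln(1 − rB₀/P)/ln(1+r)⌉ = ⌈54.449⌉ = 55 payments; the last is $312.10.
Total paid = 54·$690.93 + $312.10 = $37,622.32.
Total interest = total paid − principal = $37,622.32 − $20,800.00 = $16,822.32.

$16,822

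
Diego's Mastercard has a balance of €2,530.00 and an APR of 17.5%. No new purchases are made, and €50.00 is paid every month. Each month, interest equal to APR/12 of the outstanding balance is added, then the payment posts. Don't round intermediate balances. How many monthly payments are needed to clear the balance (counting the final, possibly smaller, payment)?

Monthly rate r = 17.5%/12 = 1.45833% = 0.0145833.
Recurrence: B ← B·(1+r) − €50.00.
Month 1: interest €36.90; balance after payment €2,516.90.
Month 2: interest €36.70; balance after payment €2,503.60.
Closed form: n = −ln(1 − rB₀/P)/ln(1+r) = −ln(0.26208)/ln(1.01458) ≈ 92.491, so the balance reaches zero during payment 93.

93 payments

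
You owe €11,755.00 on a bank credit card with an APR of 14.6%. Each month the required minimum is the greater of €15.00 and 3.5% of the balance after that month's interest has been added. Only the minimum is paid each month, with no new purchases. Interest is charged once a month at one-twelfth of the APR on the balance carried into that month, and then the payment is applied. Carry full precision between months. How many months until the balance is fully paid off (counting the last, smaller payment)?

177 months

Monthly rate r = 14.6%/12 = 1.21667% = 0.0121667.
While 3.5% of the post-interest balance exceeds €15.00, each month B ← (B·(1+r))·(1 − 0.035), i.e. B shrinks by the factor (1+r)·0.965 = 0.97674.
This holds for months 1–142. Entering month 143 the balance is €415.80; 3.5% of the post-interest balance is now below €15.00, so the flat €15.00 minimum applies from here.
From month 143 a fixed €15.00 at rate r clears €415.80 in 35 more payments. Total: 142 + 35 = 177 months.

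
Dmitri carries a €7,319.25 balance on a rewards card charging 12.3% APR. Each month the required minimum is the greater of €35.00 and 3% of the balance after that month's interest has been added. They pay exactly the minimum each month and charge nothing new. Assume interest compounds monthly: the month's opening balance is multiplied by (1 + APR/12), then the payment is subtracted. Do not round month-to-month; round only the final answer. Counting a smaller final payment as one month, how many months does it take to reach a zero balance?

132 months

Monthly rate r = 12.3%/12 = 1.025% = 0.01025.
While 3% of the post-interest balance exceeds €35.00, each month B ← (B·(1+r))·(1 − 0.03), i.e. B shrinks by the factor (1+r)·0.97 = 0.97994.
This holds for months 1–92. Entering month 93 the balance is €1,134.80; 3% of the post-interest balance is now below €35.00, so the flat €35.00 minimum applies from here.
From month 93 a fixed €35.00 at rate r clears €1,134.80 in 40 more payments. Total: 92 + 40 = 132 months.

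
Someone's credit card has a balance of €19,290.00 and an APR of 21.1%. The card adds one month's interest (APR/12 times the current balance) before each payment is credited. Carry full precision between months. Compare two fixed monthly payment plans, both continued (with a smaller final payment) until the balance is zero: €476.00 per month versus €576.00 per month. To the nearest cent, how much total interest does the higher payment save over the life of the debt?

Monthly rate r = 21.1%/12 = 1.75833% = 0.0175833.
At €476.00/mo: n = ⌈−ln(1 − rB₀/P)/ln(1+r)⌉ = 72 payments (last €252.32); total interest = total paid − €19,290.00 = €14,758.32.
At €576.00/mo: 51 payments (last €571.43); total interest €10,081.43.
Interest saved = €14,758.32 − €10,081.43 = €4,676.89.

€4,676.89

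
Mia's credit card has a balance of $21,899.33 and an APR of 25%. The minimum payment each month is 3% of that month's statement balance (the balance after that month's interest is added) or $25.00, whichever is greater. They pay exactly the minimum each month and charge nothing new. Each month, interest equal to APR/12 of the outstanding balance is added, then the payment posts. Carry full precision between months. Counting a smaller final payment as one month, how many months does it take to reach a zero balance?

390 months

Monthly rate r = 25%/12 = 2.08333% = 0.0208333.
While 3% of the post-interest balance exceeds $25.00, each month B ← (B·(1+r))·(1 − 0.03), i.e. B shrinks by the factor (1+r)·0.97 = 0.99021.
This holds for months 1–335. Entering month 336 the balance is $810.65; 3% of the post-interest balance is now below $25.00, so the flat $25.00 minimum applies from here.
From month 336 a fixed $25.00 at rate r clears $810.65 in 55 more payments. Total: 335 + 55 = 390 months.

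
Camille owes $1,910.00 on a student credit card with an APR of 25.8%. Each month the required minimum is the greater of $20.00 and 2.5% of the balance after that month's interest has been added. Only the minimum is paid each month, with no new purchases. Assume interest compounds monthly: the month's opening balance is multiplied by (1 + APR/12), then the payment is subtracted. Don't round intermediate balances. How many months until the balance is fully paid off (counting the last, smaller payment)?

308 months

Monthly rate r = 25.8%/12 = 2.15% = 0.0215.
While 2.5% of the post-interest balance exceeds $20.00, each month B ← (B·(1+r))·(1 − 0.025), i.e. B shrinks by the factor (1+r)·0.975 = 0.99596.
This holds for months 1–221. Entering month 222 the balance is $781.15; 2.5% of the post-interest balance is now below $20.00, so the flat $20.00 minimum applies from here.
From month 222 a fixed $20.00 at rate r clears $781.15 in 87 more payments. Total: 221 + 87 = 308 months.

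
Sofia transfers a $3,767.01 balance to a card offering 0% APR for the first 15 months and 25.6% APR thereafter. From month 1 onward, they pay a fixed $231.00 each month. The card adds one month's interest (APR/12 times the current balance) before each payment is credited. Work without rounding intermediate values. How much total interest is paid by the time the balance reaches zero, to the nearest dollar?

$8

Promo months 1–15 at r₀ = 0%/12 = 0; months 16+ at r₁ = 25.6%/12 = 0.0213333.
After month 15 (no interest yet): B = $3,767.01 − 15·$231.00 = $302.01.
Then at r₁ with $231.00/mo: n₂ = −ln(1 − r₁·B/P)/ln(1+r₁) ≈ 1.34 → 2 more payments.
Total paid = 16·$231.00 + $79.11 = $3,775.11; interest = $3,775.11 − $3,767.01 = $8.10.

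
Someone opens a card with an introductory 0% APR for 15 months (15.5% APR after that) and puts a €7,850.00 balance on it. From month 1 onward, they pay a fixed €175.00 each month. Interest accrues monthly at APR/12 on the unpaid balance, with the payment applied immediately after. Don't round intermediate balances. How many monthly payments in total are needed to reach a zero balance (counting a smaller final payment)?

Promo months 1–15 at r₀ = 0%/12 = 0; months 16+ at r₁ = 15.5%/12 = 0.0129167.
After month 15 (no interest yet): B = €7,850.00 − 15·€175.00 = €5,225.00.
Then at r₁ with €175.00/mo: n₂ = −ln(1 − r₁·B/P)/ln(1+r₁) ≈ 37.96 → 38 more payments.

53 months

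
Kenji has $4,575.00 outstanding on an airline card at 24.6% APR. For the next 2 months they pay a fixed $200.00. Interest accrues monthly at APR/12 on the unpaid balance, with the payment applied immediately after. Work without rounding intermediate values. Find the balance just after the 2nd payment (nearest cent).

$4,360.40

Monthly rate r = 24.6%/12 = 2.05% = 0.0205.
Each month: B ← B·(1+r) − $200.00.
Month 1: interest $93.79; balance after payment $4,468.79.
Month 2: interest $91.61; balance after payment $4,360.40.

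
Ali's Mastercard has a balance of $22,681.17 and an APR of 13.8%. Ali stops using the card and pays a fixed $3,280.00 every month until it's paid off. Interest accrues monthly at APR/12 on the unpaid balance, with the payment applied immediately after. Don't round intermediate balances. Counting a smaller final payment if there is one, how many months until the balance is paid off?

Monthly rate r = 13.8%/12 = 1.15% = 0.0115.
Recurrence: B ← B·(1+r) − $3,280.00.
Month 1: interest $260.83; balance after payment $19,662.00.
Month 2: interest $226.11; balance after payment $16,608.12.
Closed form: n = −ln(1 − rB₀/P)/ln(1+r) = −ln(0.92048)/ln(1.0115) ≈ 7.247, so the balance reaches zero during payment 8.

8 payments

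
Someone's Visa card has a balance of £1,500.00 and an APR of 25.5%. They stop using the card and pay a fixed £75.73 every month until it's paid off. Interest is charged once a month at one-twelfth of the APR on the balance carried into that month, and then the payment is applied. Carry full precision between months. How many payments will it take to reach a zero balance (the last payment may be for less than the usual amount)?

26 payments

Monthly rate r = 25.5%/12 = 2.125% = 0.02125.
Recurrence: B ← B·(1+r) − £75.73.
Month 1: interest £31.88; balance after payment £1,456.14.
Month 2: interest £30.94; balance after payment £1,411.36.
Closed form: n = −ln(1 − rB₀/P)/ln(1+r) = −ln(0.5791)/ln(1.02125) ≈ 25.980, so the balance reaches zero during payment 26.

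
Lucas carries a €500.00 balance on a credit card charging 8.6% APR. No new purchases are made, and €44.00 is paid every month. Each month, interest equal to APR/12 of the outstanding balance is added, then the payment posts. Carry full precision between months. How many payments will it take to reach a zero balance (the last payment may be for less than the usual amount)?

12 months

Monthly rate r = 8.6%/12 = 0.716667% = 0.00716667.
Recurrence: B ← B·(1+r) − €44.00.
Month 1: interest €3.58; balance after payment €459.58.
Month 2: interest €3.29; balance after payment €418.88.
Closed form: n = −ln(1 − rB₀/P)/ln(1+r) = −ln(0.91856)/ln(1.00717) ≈ 11.896, so the balance reaches zero during payment 12.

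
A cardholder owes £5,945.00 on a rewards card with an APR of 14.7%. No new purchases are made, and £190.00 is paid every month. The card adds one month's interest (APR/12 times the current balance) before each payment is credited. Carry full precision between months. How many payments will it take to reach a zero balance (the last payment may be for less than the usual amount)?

40 months

Monthly rate r = 14.7%/12 = 1.225% = 0.01225.
Recurrence: B ← B·(1+r) − £190.00.
Month 1: interest £72.83; balance after payment £5,827.83.
Month 2: interest £71.39; balance after payment £5,709.22.
Closed form: n = −ln(1 − rB₀/P)/ln(1+r) = −ln(0.6167)/ln(1.01225) ≈ 39.700, so the balance reaches zero during payment 40.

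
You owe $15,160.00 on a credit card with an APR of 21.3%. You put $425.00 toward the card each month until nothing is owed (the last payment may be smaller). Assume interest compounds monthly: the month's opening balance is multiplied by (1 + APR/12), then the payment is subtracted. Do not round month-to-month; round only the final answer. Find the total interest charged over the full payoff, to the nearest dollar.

$9,063

Monthly rate r = 21.3%/12 = 1.775% = 0.01775.
Payoff takes n = ⌈−ln(1 − rB₀/P)/ln(1+r)⌉ = ⌈56.996⌉ = 57 payments; the last is $423.44.
Total paid = 56·$425.00 + $423.44 = $24,223.44.
Total interest = total paid − principal = $24,223.44 − $15,160.00 = $9,063.44.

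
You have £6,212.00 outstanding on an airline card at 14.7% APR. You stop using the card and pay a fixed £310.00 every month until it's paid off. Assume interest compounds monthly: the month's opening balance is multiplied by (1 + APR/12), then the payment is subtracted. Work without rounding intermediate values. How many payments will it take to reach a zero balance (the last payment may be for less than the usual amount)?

24 months

Monthly rate r = 14.7%/12 = 1.225% = 0.01225.
Recurrence: B ← B·(1+r) − £310.00.
Month 1: interest £76.10; balance after payment £5,978.10.
Month 2: interest £73.23; balance after payment £5,741.33.
Closed form: n = −ln(1 − rB₀/P)/ln(1+r) = −ln(0.75453)/ln(1.01225) ≈ 23.134, so the balance reaches zero during payment 24.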